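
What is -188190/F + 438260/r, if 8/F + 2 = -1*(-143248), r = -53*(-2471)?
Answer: -882607612809635/261926 ≈ -3.3697e+9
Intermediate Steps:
r = 130963
F = 4/71623 (F = 8/(-2 - 1*(-143248)) = 8/(-2 + 143248) = 8/143246 = 8*(1/143246) = 4/71623 ≈ 5.5848e-5)
-188190/F + 438260/r = -188190/4/71623 + 438260/130963 = -188190*71623/4 + 438260*(1/130963) = -6739366185/2 + 438260/130963 = -882607612809635/261926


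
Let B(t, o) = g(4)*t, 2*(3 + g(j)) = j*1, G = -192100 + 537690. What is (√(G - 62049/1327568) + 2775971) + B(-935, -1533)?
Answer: 2776906 + √38067528092490083/331892 ≈ 2.7775e+6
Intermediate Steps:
G = 345590
g(j) = -3 + j/2 (g(j) = -3 + (j*1)/2 = -3 + j/2)
B(t, o) = -t (B(t, o) = (-3 + (½)*4)*t = (-3 + 2)*t = -t)
(√(G - 62049/1327568) + 2775971) + B(-935, -1533) = (√(345590 - 62049/1327568) + 2775971) - 1*(-935) = (√(345590 - 62049*1/1327568) + 2775971) + 935 = (√(345590 - 62049/1327568) + 2775971) + 935 = (√(458794163071/1327568) + 2775971) + 935 = (√38067528092490083/331892 + 2775971) + 935 = (2775971 + √38067528092490083/331892) + 935 = 2776906 + √38067528092490083/331892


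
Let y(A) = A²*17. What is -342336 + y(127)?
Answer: -68143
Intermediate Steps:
y(A) = 17*A²
-342336 + y(127) = -342336 + 17*127² = -342336 + 17*16129 = -342336 + 274193 = -68143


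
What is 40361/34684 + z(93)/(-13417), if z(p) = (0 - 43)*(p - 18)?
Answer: 653379437/465355228 ≈ 1.4040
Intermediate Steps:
z(p) = 774 - 43*p (z(p) = -43*(-18 + p) = 774 - 43*p)
40361/34684 + z(93)/(-13417) = 40361/34684 + (774 - 43*93)/(-13417) = 40361*(1/34684) + (774 - 3999)*(-1/13417) = 40361/34684 - 3225*(-1/13417) = 40361/34684 + 3225/13417 = 653379437/465355228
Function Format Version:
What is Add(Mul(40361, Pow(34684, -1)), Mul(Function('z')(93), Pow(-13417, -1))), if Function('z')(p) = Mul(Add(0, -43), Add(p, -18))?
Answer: Rational(653379437, 465355228) ≈ 1.4040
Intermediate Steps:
Function('z')(p) = Add(774, Mul(-43, p)) (Function('z')(p) = Mul(-43, Add(-18, p)) = Add(774, Mul(-43, p)))
Add(Mul(40361, Pow(34684, -1)), Mul(Function('z')(93), Pow(-13417, -1))) = Add(Mul(40361, Pow(34684, -1)), Mul(Add(774, Mul(-43, 93)), Pow(-13417, -1))) = Add(Mul(40361, Rational(1, 34684)), Mul(Add(774, -3999), Rational(-1, 13417))) = Add(Rational(40361, 34684), Mul(-3225, Rational(-1, 13417))) = Add(Rational(40361, 34684), Rational(3225, 13417)) = Rational(653379437, 465355228)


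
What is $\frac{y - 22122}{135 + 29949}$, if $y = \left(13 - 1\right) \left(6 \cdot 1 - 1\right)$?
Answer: $- \frac{3677}{5014} \approx -0.73335$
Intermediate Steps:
$y = 60$ ($y = 12 \left(6 - 1\right) = 12 \cdot 5 = 60$)
$\frac{y - 22122}{135 + 29949} = \frac{60 - 22122}{135 + 29949} = - \frac{22062}{30084} = \left(-22062\right) \frac{1}{30084} = - \frac{3677}{5014}$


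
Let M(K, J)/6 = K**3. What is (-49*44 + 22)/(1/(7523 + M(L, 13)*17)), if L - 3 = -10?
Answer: 58606042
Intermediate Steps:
L = -7 (L = 3 - 10 = -7)
M(K, J) = 6*K**3
(-49*44 + 22)/(1/(7523 + M(L, 13)*17)) = (-49*44 + 22)/(1/(7523 + (6*(-7)**3)*17)) = (-2156 + 22)/(1/(7523 + (6*(-343))*17)) = -2134/(1/(7523 - 2058*17)) = -2134/(1/(7523 - 34986)) = -2134/(1/(-27463)) = -2134/(-1/27463) = -2134*(-27463) = 58606042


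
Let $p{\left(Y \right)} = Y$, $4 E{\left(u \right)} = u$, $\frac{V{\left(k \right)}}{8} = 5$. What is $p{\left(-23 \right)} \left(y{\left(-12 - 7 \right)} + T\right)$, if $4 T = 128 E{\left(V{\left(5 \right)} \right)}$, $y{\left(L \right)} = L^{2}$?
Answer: $-15663$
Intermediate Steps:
$V{\left(k \right)} = 40$ ($V{\left(k \right)} = 8 \cdot 5 = 40$)
$E{\left(u \right)} = \frac{u}{4}$
$T = 320$ ($T = \frac{128 \cdot \frac{1}{4} \cdot 40}{4} = \frac{128 \cdot 10}{4} = \frac{1}{4} \cdot 1280 = 320$)
$p{\left(-23 \right)} \left(y{\left(-12 - 7 \right)} + T\right) = - 23 \left(\left(-12 - 7\right)^{2} + 320\right) = - 23 \left(\left(-19\right)^{2} + 320\right) = - 23 \left(361 + 320\right) = \left(-23\right) 681 = -15663$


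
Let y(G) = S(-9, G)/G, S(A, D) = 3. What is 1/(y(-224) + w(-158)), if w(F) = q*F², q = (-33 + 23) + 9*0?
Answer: -224/55919363 ≈ -4.0058e-6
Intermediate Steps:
y(G) = 3/G
q = -10 (q = -10 + 0 = -10)
w(F) = -10*F²
1/(y(-224) + w(-158)) = 1/(3/(-224) - 10*(-158)²) = 1/(3*(-1/224) - 10*24964) = 1/(-3/224 - 249640) = 1/(-55919363/224) = -224/55919363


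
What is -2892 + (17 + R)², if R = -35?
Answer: -2568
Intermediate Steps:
-2892 + (17 + R)² = -2892 + (17 - 35)² = -2892 + (-18)² = -2892 + 324 = -2568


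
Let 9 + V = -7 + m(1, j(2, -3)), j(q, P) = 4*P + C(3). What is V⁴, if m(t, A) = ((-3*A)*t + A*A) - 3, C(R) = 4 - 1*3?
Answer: 332150625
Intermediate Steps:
C(R) = 1 (C(R) = 4 - 3 = 1)
j(q, P) = 1 + 4*P (j(q, P) = 4*P + 1 = 1 + 4*P)
m(t, A) = -3 + A² - 3*A*t (m(t, A) = (-3*A*t + A²) - 3 = (A² - 3*A*t) - 3 = -3 + A² - 3*A*t)
V = 135 (V = -9 + (-7 + (-3 + (1 + 4*(-3))² - 3*(1 + 4*(-3))*1)) = -9 + (-7 + (-3 + (1 - 12)² - 3*(1 - 12)*1)) = -9 + (-7 + (-3 + (-11)² - 3*(-11)*1)) = -9 + (-7 + (-3 + 121 + 33)) = -9 + (-7 + 151) = -9 + 144 = 135)
V⁴ = 135⁴ = 332150625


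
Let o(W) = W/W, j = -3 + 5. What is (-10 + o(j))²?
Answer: 81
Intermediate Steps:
j = 2
o(W) = 1
(-10 + o(j))² = (-10 + 1)² = (-9)² = 81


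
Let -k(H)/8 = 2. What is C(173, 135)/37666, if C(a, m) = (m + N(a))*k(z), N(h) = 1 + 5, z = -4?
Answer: -1128/18833 ≈ -0.059895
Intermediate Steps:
N(h) = 6
k(H) = -16 (k(H) = -8*2 = -16)
C(a, m) = -96 - 16*m (C(a, m) = (m + 6)*(-16) = (6 + m)*(-16) = -96 - 16*m)
C(173, 135)/37666 = (-96 - 16*135)/37666 = (-96 - 2160)*(1/37666) = -2256*1/37666 = -1128/18833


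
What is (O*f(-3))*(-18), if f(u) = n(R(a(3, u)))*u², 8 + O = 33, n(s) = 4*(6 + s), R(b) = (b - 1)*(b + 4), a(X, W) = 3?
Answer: -324000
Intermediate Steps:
R(b) = (-1 + b)*(4 + b)
n(s) = 24 + 4*s
O = 25 (O = -8 + 33 = 25)
f(u) = 80*u² (f(u) = (24 + 4*(-4 + 3² + 3*3))*u² = (24 + 4*(-4 + 9 + 9))*u² = (24 + 4*14)*u² = (24 + 56)*u² = 80*u²)
(O*f(-3))*(-18) = (25*(80*(-3)²))*(-18) = (25*(80*9))*(-18) = (25*720)*(-18) = 18000*(-18) = -324000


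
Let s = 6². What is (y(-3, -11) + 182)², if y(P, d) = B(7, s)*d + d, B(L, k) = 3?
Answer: 19044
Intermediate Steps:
s = 36
y(P, d) = 4*d (y(P, d) = 3*d + d = 4*d)
(y(-3, -11) + 182)² = (4*(-11) + 182)² = (-44 + 182)² = 138² = 19044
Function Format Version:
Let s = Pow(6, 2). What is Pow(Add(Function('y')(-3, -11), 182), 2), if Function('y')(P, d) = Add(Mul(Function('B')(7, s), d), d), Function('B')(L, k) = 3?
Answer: 19044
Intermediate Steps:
s = 36
Function('y')(P, d) = Mul(4, d) (Function('y')(P, d) = Add(Mul(3, d), d) = Mul(4, d))
Pow(Add(Function('y')(-3, -11), 182), 2) = Pow(Add(Mul(4, -11), 182), 2) = Pow(Add(-44, 182), 2) = Pow(138, 2) = 19044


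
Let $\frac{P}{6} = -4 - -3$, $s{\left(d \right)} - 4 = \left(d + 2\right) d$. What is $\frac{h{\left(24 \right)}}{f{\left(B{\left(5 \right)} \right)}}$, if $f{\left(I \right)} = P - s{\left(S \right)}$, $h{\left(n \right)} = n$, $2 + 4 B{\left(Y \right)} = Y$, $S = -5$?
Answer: $- \frac{24}{25} \approx -0.96$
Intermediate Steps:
$B{\left(Y \right)} = - \frac{1}{2} + \frac{Y}{4}$
$s{\left(d \right)} = 4 + d \left(2 + d\right)$ ($s{\left(d \right)} = 4 + \left(d + 2\right) d = 4 + \left(2 + d\right) d = 4 + d \left(2 + d\right)$)
$P = -6$ ($P = 6 \left(-4 - -3\right) = 6 \left(-4 + 3\right) = 6 \left(-1\right) = -6$)
$f{\left(I \right)} = -25$ ($f{\left(I \right)} = -6 - \left(4 + \left(-5\right)^{2} + 2 \left(-5\right)\right) = -6 - \left(4 + 25 - 10\right) = -6 - 19 = -25$)
$\frac{h{\left(24 \right)}}{f{\left(B{\left(5 \right)} \right)}} = \frac{24}{-25} = 24 \left(- \frac{1}{25}\right) = - \frac{24}{25}$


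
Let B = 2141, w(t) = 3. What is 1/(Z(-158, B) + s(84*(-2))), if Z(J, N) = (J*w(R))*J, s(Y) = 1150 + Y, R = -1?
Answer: 1/75874 ≈ 1.3180e-5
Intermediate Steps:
Z(J, N) = 3*J² (Z(J, N) = (J*3)*J = (3*J)*J = 3*J²)
1/(Z(-158, B) + s(84*(-2))) = 1/(3*(-158)² + (1150 + 84*(-2))) = 1/(3*24964 + (1150 - 168)) = 1/(74892 + 982) = 1/75874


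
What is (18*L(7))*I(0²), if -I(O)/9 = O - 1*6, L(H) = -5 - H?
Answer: -11664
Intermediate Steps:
I(O) = 54 - 9*O (I(O) = -9*(O - 1*6) = -9*(O - 6) = -9*(-6 + O) = 54 - 9*O)
(18*L(7))*I(0²) = (18*(-5 - 1*7))*(54 - 9*0²) = (18*(-5 - 7))*(54 - 9*0) = (18*(-12))*(54 + 0) = -216*54 = -11664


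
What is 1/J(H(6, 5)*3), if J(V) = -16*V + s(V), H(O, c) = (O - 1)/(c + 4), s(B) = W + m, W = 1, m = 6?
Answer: -3/59 ≈ -0.050847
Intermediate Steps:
s(B) = 7 (s(B) = 1 + 6 = 7)
H(O, c) = (-1 + O)/(4 + c)
J(V) = 7 - 16*V (J(V) = -16*V + 7 = 7 - 16*V)
1/J(H(6, 5)*3) = 1/(7 - 16*(-1 + 6)/(4 + 5)*3) = 1/(7 - 16*5/9*3) = 1/(7 - 16*(⅑)*5*3) = 1/(7 - 80*3/9) = 1/(7 - 16*5/3) = 1/(7 - 80/3) = 1/(-59/3) = -3/59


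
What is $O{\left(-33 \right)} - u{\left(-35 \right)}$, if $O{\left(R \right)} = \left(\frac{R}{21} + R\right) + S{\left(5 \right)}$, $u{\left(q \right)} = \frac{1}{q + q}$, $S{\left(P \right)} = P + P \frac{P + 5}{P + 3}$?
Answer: $- \frac{3263}{140} \approx -23.307$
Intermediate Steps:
$S{\left(P \right)} = P + \frac{P \left(5 + P\right)}{3 + P}$ ($S{\left(P \right)} = P + P \frac{5 + P}{3 + P} = P + \frac{P \left(5 + P\right)}{3 + P}$)
$u{\left(q \right)} = \frac{1}{2 q}$
$O{\left(R \right)} = \frac{45}{4} + \frac{22 R}{21}$ ($O{\left(R \right)} = \left(\frac{R}{21} + R\right) + 2 \cdot 5 \frac{1}{3 + 5} \left(4 + 5\right) = \left(R \frac{1}{21} + R\right) + 2 \cdot 5 \cdot \frac{1}{8} \cdot 9 = \left(\frac{R}{21} + R\right) + 2 \cdot 5 \cdot \frac{1}{8} \cdot 9 = \frac{22 R}{21} + \frac{45}{4} = \frac{45}{4} + \frac{22 R}{21}$)
$O{\left(-33 \right)} - u{\left(-35 \right)} = \left(\frac{45}{4} + \frac{22}{21} \left(-33\right)\right) - \frac{1}{2 \left(-35\right)} = \left(\frac{45}{4} - \frac{242}{7}\right) - \frac{1}{2} \left(- \frac{1}{35}\right) = - \frac{653}{28} - - \frac{1}{70} = - \frac{653}{28} + \frac{1}{70} = - \frac{3263}{140}$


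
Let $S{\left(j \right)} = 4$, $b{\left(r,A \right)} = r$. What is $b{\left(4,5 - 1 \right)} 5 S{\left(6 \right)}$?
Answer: $80$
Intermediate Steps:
$b{\left(4,5 - 1 \right)} 5 S{\left(6 \right)} = 4 \cdot 5 \cdot 4 = 20 \cdot 4 = 80$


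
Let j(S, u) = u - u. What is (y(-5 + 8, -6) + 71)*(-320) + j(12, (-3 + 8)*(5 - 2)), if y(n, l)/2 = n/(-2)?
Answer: -21760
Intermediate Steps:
y(n, l) = -n (y(n, l) = 2*(n/(-2)) = 2*(n*(-½)) = 2*(-n/2) = -n)
j(S, u) = 0
(y(-5 + 8, -6) + 71)*(-320) + j(12, (-3 + 8)*(5 - 2)) = (-(-5 + 8) + 71)*(-320) + 0 = (-1*3 + 71)*(-320) + 0 = (-3 + 71)*(-320) + 0 = 68*(-320) + 0 = -21760 + 0 = -21760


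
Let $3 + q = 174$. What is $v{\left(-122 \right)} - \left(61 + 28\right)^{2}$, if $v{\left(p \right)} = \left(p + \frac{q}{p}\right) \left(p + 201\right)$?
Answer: $- \frac{2155707}{122} \approx -17670.0$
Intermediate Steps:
$q = 171$ ($q = -3 + 174 = 171$)
$v{\left(p \right)} = \left(201 + p\right) \left(p + \frac{171}{p}\right)$ ($v{\left(p \right)} = \left(p + \frac{171}{p}\right) \left(p + 201\right) = \left(p + \frac{171}{p}\right) \left(201 + p\right) = \left(201 + p\right) \left(p + \frac{171}{p}\right)$)
$v{\left(-122 \right)} - \left(61 + 28\right)^{2} = \left(171 + \left(-122\right)^{2} + 201 \left(-122\right) + \frac{34371}{-122}\right) - \left(61 + 28\right)^{2} = \left(171 + 14884 - 24522 + 34371 \left(- \frac{1}{122}\right)\right) - 89^{2} = \left(171 + 14884 - 24522 - \frac{34371}{122}\right) - 7921 = - \frac{1189345}{122} - 7921 = - \frac{2155707}{122}$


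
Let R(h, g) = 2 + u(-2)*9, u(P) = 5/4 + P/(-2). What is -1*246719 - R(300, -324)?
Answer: -986965/4 ≈ -2.4674e+5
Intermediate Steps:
u(P) = 5/4 - P/2 (u(P) = 5*(1/4) + P*(-1/2) = 5/4 - P/2)
R(h, g) = 89/4 (R(h, g) = 2 + (5/4 - 1/2*(-2))*9 = 2 + (5/4 + 1)*9 = 2 + (9/4)*9 = 2 + 81/4 = 89/4)
-1*246719 - R(300, -324) = -1*246719 - 1*89/4 = -246719 - 89/4 = -986965/4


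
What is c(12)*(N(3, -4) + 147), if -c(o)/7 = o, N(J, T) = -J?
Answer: -12096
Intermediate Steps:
c(o) = -7*o
c(12)*(N(3, -4) + 147) = (-7*12)*(-1*3 + 147) = -84*(-3 + 147) = -84*144 = -12096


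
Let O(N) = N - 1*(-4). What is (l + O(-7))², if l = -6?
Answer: 81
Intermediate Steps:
O(N) = 4 + N (O(N) = N + 4 = 4 + N)
(l + O(-7))² = (-6 + (4 - 7))² = (-6 - 3)² = (-9)² = 81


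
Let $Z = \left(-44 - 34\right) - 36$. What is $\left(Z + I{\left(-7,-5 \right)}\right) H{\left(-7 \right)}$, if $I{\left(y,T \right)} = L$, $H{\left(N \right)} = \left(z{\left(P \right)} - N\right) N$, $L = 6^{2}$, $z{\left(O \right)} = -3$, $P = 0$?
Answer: $2184$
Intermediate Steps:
$L = 36$
$Z = -114$ ($Z = -78 - 36 = -114$)
$H{\left(N \right)} = N \left(-3 - N\right)$ ($H{\left(N \right)} = \left(-3 - N\right) N = N \left(-3 - N\right)$)
$I{\left(y,T \right)} = 36$
$\left(Z + I{\left(-7,-5 \right)}\right) H{\left(-7 \right)} = \left(-114 + 36\right) \left(\left(-1\right) \left(-7\right) \left(3 - 7\right)\right) = - 78 \left(\left(-1\right) \left(-7\right) \left(-4\right)\right) = \left(-78\right) \left(-28\right) = 2184$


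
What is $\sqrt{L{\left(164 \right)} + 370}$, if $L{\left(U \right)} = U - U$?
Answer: $\sqrt{370} \approx 19.235$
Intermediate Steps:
$L{\left(U \right)} = 0$
$\sqrt{L{\left(164 \right)} + 370} = \sqrt{0 + 370} = \sqrt{370}$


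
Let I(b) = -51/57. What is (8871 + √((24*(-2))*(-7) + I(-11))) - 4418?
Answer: 4453 + √120973/19 ≈ 4471.3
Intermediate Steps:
I(b) = -17/19 (I(b) = -51*1/57 = -17/19)
(8871 + √((24*(-2))*(-7) + I(-11))) - 4418 = (8871 + √((24*(-2))*(-7) - 17/19)) - 4418 = (8871 + √(-48*(-7) - 17/19)) - 4418 = (8871 + √(336 - 17/19)) - 4418 = (8871 + √(6367/19)) - 4418 = (8871 + √120973/19) - 4418 = 4453 + √120973/19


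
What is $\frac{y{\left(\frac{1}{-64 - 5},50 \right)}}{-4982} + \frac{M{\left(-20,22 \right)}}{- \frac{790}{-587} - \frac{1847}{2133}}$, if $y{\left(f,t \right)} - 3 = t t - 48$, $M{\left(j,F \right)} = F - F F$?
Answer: $- \frac{2883346950419}{2993589142} \approx -963.17$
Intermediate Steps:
$M{\left(j,F \right)} = F - F^{2}$
$y{\left(f,t \right)} = -45 + t^{2}$ ($y{\left(f,t \right)} = 3 + \left(t t - 48\right) = 3 + \left(t^{2} - 48\right) = 3 + \left(-48 + t^{2}\right) = -45 + t^{2}$)
$\frac{y{\left(\frac{1}{-64 - 5},50 \right)}}{-4982} + \frac{M{\left(-20,22 \right)}}{- \frac{790}{-587} - \frac{1847}{2133}} = \frac{-45 + 50^{2}}{-4982} + \frac{22 \left(1 - 22\right)}{- \frac{790}{-587} - \frac{1847}{2133}} = \left(-45 + 2500\right) \left(- \frac{1}{4982}\right) + \frac{22 \left(1 - 22\right)}{\left(-790\right) \left(- \frac{1}{587}\right) - \frac{1847}{2133}} = 2455 \left(- \frac{1}{4982}\right) + \frac{22 \left(-21\right)}{\frac{790}{587} - \frac{1847}{2133}} = - \frac{2455}{4982} - \frac{462}{\frac{600881}{1252071}} = - \frac{2455}{4982} - \frac{578456802}{600881} = - \frac{2883346950419}{2993589142}$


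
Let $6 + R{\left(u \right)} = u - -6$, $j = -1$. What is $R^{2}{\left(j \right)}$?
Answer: $1$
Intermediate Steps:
$R{\left(u \right)} = u$ ($R{\left(u \right)} = -6 + \left(u - -6\right) = -6 + \left(u + 6\right) = -6 + \left(6 + u\right) = u$)
$R^{2}{\left(j \right)} = \left(-1\right)^{2} = 1$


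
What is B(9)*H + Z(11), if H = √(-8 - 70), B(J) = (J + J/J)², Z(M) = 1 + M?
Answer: 12 + 100*I*√78 ≈ 12.0 + 883.18*I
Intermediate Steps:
B(J) = (1 + J)² (B(J) = (J + 1)² = (1 + J)²)
H = I*√78 (H = √(-78) = I*√78 ≈ 8.8318*I)
B(9)*H + Z(11) = (1 + 9)²*(I*√78) + (1 + 11) = 10²*(I*√78) + 12 = 100*(I*√78) + 12 = 100*I*√78 + 12 = 12 + 100*I*√78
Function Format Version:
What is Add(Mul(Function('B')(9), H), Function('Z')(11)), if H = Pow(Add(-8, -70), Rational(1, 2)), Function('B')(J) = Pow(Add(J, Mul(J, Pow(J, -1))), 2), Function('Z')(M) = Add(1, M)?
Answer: Add(12, Mul(100, I, Pow(78, Rational(1, 2)))) ≈ Add(12.000, Mul(883.18, I))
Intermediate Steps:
Function('B')(J) = Pow(Add(1, J), 2) (Function('B')(J) = Pow(Add(J, 1), 2) = Pow(Add(1, J), 2))
H = Mul(I, Pow(78, Rational(1, 2))) (H = Pow(-78, Rational(1, 2)) = Mul(I, Pow(78, Rational(1, 2))) ≈ Mul(8.8318, I))
Add(Mul(Function('B')(9), H), Function('Z')(11)) = Add(Mul(Pow(Add(1, 9), 2), Mul(I, Pow(78, Rational(1, 2)))), Add(1, 11)) = Add(Mul(Pow(10, 2), Mul(I, Pow(78, Rational(1, 2)))), 12) = Add(Mul(100, Mul(I, Pow(78, Rational(1, 2)))), 12) = Add(Mul(100, I, Pow(78, Rational(1, 2))), 12) = Add(12, Mul(100, I, Pow(78, Rational(1, 2))))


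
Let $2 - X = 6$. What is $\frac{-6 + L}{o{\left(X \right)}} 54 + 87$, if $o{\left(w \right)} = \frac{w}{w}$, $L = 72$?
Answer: $3651$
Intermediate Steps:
$X = -4$ ($X = 2 - 6 = -4$)
$o{\left(w \right)} = 1$
$\frac{-6 + L}{o{\left(X \right)}} 54 + 87 = \frac{-6 + 72}{1} \cdot 54 + 87 = 66 \cdot 1 \cdot 54 + 87 = 66 \cdot 54 + 87 = 3564 + 87 = 3651$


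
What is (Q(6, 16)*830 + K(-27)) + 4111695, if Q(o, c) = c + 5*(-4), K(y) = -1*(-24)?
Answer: 4108399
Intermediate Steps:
K(y) = 24
Q(o, c) = -20 + c (Q(o, c) = c - 20 = -20 + c)
(Q(6, 16)*830 + K(-27)) + 4111695 = ((-20 + 16)*830 + 24) + 4111695 = (-4*830 + 24) + 4111695 = (-3320 + 24) + 4111695 = -3296 + 4111695 = 4108399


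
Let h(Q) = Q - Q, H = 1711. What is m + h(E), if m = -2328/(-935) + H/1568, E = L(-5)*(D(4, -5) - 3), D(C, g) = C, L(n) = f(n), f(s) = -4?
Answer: 5250089/1466080 ≈ 3.5810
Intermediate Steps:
L(n) = -4
E = -4 (E = -4*(4 - 3) = -4*1 = -4)
h(Q) = 0
m = 5250089/1466080 (m = -2328/(-935) + 1711/1568 = -2328*(-1/935) + 1711*(1/1568) = 2328/935 + 1711/1568 = 5250089/1466080 ≈ 3.5810)
m + h(E) = 5250089/1466080 + 0 = 5250089/1466080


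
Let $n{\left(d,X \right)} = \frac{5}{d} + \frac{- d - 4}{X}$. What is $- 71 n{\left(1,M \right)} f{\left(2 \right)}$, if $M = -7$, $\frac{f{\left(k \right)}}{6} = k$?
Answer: $- \frac{34080}{7} \approx -4868.6$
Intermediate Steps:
$f{\left(k \right)} = 6 k$
$n{\left(d,X \right)} = \frac{5}{d} + \frac{-4 - d}{X}$
$- 71 n{\left(1,M \right)} f{\left(2 \right)} = - 71 \left(- \frac{4}{-7} + \frac{5}{1} - 1 \frac{1}{-7}\right) 6 \cdot 2 = - 71 \left(\left(-4\right) \left(- \frac{1}{7}\right) + 5 \cdot 1 - 1 \left(- \frac{1}{7}\right)\right) 12 = - 71 \left(\frac{4}{7} + 5 + \frac{1}{7}\right) 12 = \left(-71\right) \frac{40}{7} \cdot 12 = \left(- \frac{2840}{7}\right) 12 = - \frac{34080}{7}$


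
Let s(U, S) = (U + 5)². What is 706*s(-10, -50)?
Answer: 17650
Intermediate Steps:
s(U, S) = (5 + U)²
706*s(-10, -50) = 706*(5 - 10)² = 706*(-5)² = 706*25 = 17650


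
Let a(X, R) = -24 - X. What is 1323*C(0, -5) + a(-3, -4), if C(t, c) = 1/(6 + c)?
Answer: 1302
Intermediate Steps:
1323*C(0, -5) + a(-3, -4) = 1323/(6 - 5) + (-24 - 1*(-3)) = 1323/1 + (-24 + 3) = 1323*1 - 21 = 1323 - 21 = 1302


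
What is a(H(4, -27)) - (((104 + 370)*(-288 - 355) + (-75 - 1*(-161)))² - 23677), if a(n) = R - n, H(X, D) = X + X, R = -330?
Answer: -92839629077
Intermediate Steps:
H(X, D) = 2*X
a(n) = -330 - n
a(H(4, -27)) - (((104 + 370)*(-288 - 355) + (-75 - 1*(-161)))² - 23677) = (-330 - 2*4) - (((104 + 370)*(-288 - 355) + (-75 - 1*(-161)))² - 23677) = (-330 - 1*8) - ((474*(-643) + (-75 + 161))² - 23677) = (-330 - 8) - ((-304782 + 86)² - 23677) = -338 - ((-304696)² - 23677) = -338 - (92839652416 - 23677) = -338 - 1*92839628739 = -338 - 92839628739 = -92839629077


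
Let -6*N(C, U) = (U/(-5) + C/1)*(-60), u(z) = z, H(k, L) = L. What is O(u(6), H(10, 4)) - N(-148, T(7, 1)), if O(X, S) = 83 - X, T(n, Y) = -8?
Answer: 1541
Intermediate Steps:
N(C, U) = -2*U + 10*C (N(C, U) = -(U/(-5) + C/1)*(-60)/6 = -(U*(-⅕) + C*1)*(-60)/6 = -(-U/5 + C)*(-60)/6 = -(C - U/5)*(-60)/6 = -(-60*C + 12*U)/6 = -2*U + 10*C)
O(u(6), H(10, 4)) - N(-148, T(7, 1)) = (83 - 1*6) - (-2*(-8) + 10*(-148)) = (83 - 6) - (16 - 1480) = 77 - 1*(-1464) = 77 + 1464 = 1541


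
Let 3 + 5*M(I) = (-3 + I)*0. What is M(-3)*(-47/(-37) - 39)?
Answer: 4188/185 ≈ 22.638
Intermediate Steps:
M(I) = -⅗ (M(I) = -⅗ + ((-3 + I)*0)/5 = -⅗ + (⅕)*0 = -⅗ + 0 = -⅗)
M(-3)*(-47/(-37) - 39) = -3*(-47/(-37) - 39)/5 = -3*(-47*(-1/37) - 39)/5 = -3*(47/37 - 39)/5 = -⅗*(-1396/37) = 4188/185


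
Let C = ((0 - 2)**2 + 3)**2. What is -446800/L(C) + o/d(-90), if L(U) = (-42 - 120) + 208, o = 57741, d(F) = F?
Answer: -7144681/690 ≈ -10355.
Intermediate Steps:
C = 49 (C = ((-2)**2 + 3)**2 = (4 + 3)**2 = 7**2 = 49)
L(U) = 46 (L(U) = -162 + 208 = 46)
-446800/L(C) + o/d(-90) = -446800/46 + 57741/(-90) = -446800*1/46 + 57741*(-1/90) = -223400/23 - 19247/30 = -7144681/690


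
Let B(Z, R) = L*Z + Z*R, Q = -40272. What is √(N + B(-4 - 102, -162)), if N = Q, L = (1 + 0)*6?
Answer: 2*I*√5934 ≈ 154.06*I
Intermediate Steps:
L = 6 (L = 1*6 = 6)
B(Z, R) = 6*Z + R*Z (B(Z, R) = 6*Z + Z*R = 6*Z + R*Z)
N = -40272
√(N + B(-4 - 102, -162)) = √(-40272 + (-4 - 102)*(6 - 162)) = √(-40272 - 106*(-156)) = √(-40272 + 16536) = √(-23736) = 2*I*√5934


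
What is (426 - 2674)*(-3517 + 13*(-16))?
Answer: 8373800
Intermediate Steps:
(426 - 2674)*(-3517 + 13*(-16)) = -2248*(-3517 - 208) = -2248*(-3725) = 8373800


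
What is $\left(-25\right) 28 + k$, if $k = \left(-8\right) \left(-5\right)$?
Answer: $-660$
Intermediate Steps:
$k = 40$
$\left(-25\right) 28 + k = \left(-25\right) 28 + 40 = -700 + 40 = -660$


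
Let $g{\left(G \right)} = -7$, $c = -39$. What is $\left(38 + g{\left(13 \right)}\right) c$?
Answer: $-1209$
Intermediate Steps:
$\left(38 + g{\left(13 \right)}\right) c = \left(38 - 7\right) \left(-39\right) = 31 \left(-39\right) = -1209$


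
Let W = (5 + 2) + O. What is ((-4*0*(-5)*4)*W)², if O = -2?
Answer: 0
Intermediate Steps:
W = 5 (W = (5 + 2) - 2 = 7 - 2 = 5)
((-4*0*(-5)*4)*W)² = (-4*0*(-5)*4*5)² = (-0*4*5)² = (-4*0*5)² = (0*5)² = 0² = 0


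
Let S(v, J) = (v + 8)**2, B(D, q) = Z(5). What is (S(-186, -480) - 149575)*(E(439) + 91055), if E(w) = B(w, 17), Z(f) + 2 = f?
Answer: -10734918678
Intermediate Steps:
Z(f) = -2 + f
B(D, q) = 3 (B(D, q) = -2 + 5 = 3)
E(w) = 3
S(v, J) = (8 + v)**2
(S(-186, -480) - 149575)*(E(439) + 91055) = ((8 - 186)**2 - 149575)*(3 + 91055) = ((-178)**2 - 149575)*91058 = (31684 - 149575)*91058 = -117891*91058 = -10734918678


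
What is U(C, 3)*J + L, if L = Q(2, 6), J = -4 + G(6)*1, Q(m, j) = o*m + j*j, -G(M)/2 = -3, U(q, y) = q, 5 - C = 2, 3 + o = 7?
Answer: 50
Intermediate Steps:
o = 4 (o = -3 + 7 = 4)
C = 3 (C = 5 - 1*2 = 5 - 2 = 3)
G(M) = 6 (G(M) = -2*(-3) = 6)
Q(m, j) = j**2 + 4*m (Q(m, j) = 4*m + j*j = 4*m + j**2 = j**2 + 4*m)
J = 2 (J = -4 + 6*1 = -4 + 6 = 2)
L = 44 (L = 6**2 + 4*2 = 36 + 8 = 44)
U(C, 3)*J + L = 3*2 + 44 = 6 + 44 = 50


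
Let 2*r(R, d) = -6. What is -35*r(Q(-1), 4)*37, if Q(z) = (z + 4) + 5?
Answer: 3885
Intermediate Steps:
Q(z) = 9 + z (Q(z) = (4 + z) + 5 = 9 + z)
r(R, d) = -3 (r(R, d) = (½)*(-6) = -3)
-35*r(Q(-1), 4)*37 = -35*(-3)*37 = 105*37 = 3885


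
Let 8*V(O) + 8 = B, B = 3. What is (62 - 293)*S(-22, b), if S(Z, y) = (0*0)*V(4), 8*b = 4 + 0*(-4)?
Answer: 0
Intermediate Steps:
b = ½ (b = (4 + 0*(-4))/8 = (4 + 0)/8 = (⅛)*4 = ½ ≈ 0.50000)
V(O) = -5/8 (V(O) = -1 + (⅛)*3 = -1 + 3/8 = -5/8)
S(Z, y) = 0 (S(Z, y) = (0*0)*(-5/8) = 0*(-5/8) = 0)
(62 - 293)*S(-22, b) = (62 - 293)*0 = -231*0 = 0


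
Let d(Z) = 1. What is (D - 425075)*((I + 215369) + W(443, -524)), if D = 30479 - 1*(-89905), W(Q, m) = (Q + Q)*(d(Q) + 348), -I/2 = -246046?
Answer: -309771722425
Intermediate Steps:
I = 492092 (I = -2*(-246046) = 492092)
W(Q, m) = 698*Q (W(Q, m) = (Q + Q)*(1 + 348) = (2*Q)*349 = 698*Q)
D = 120384 (D = 30479 + 89905 = 120384)
(D - 425075)*((I + 215369) + W(443, -524)) = (120384 - 425075)*((492092 + 215369) + 698*443) = -304691*(707461 + 309214) = -304691*1016675 = -309771722425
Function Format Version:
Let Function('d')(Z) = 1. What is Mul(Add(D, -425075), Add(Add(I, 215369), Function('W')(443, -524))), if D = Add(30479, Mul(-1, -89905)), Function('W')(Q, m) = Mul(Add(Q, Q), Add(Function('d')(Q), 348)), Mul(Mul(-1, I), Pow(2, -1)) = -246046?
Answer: -309771722425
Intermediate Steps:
I = 492092 (I = Mul(-2, -246046) = 492092)
Function('W')(Q, m) = Mul(698, Q) (Function('W')(Q, m) = Mul(Add(Q, Q), Add(1, 348)) = Mul(Mul(2, Q), 349) = Mul(698, Q))
D = 120384 (D = Add(30479, 89905) = 120384)
Mul(Add(D, -425075), Add(Add(I, 215369), Function('W')(443, -524))) = Mul(Add(120384, -425075), Add(Add(492092, 215369), Mul(698, 443))) = Mul(-304691, Add(707461, 309214)) = Mul(-304691, 1016675) = -309771722425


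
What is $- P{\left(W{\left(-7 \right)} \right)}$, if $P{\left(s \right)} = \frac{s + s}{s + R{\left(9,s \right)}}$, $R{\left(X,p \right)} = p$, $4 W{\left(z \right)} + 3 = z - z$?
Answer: $-1$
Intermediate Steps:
$W{\left(z \right)} = - \frac{3}{4}$ ($W{\left(z \right)} = - \frac{3}{4} + \frac{z - z}{4} = - \frac{3}{4} + \frac{1}{4} \cdot 0 = - \frac{3}{4} + 0 = - \frac{3}{4}$)
$P{\left(s \right)} = 1$ ($P{\left(s \right)} = \frac{s + s}{s + s} = \frac{2 s}{2 s} = 2 s \frac{1}{2 s} = 1$)
$- P{\left(W{\left(-7 \right)} \right)} = \left(-1\right) 1 = -1$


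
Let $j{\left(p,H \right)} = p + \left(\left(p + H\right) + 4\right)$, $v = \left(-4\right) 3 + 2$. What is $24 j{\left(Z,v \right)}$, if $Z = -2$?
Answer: $-240$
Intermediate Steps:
$v = -10$ ($v = -12 + 2 = -10$)
$j{\left(p,H \right)} = 4 + H + 2 p$ ($j{\left(p,H \right)} = p + \left(\left(H + p\right) + 4\right) = p + \left(4 + H + p\right) = 4 + H + 2 p$)
$24 j{\left(Z,v \right)} = 24 \left(4 - 10 + 2 \left(-2\right)\right) = 24 \left(4 - 10 - 4\right) = 24 \left(-10\right) = -240$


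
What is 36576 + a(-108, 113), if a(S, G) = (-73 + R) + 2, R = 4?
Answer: 36509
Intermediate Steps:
a(S, G) = -67 (a(S, G) = (-73 + 4) + 2 = -69 + 2 = -67)
36576 + a(-108, 113) = 36576 - 67 = 36509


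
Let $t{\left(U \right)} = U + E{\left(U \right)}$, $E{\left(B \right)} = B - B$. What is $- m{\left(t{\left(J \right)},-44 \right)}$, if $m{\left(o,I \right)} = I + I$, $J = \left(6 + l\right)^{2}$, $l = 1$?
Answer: $88$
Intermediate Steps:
$J = 49$ ($J = \left(6 + 1\right)^{2} = 7^{2} = 49$)
$E{\left(B \right)} = 0$
$t{\left(U \right)} = U$ ($t{\left(U \right)} = U + 0 = U$)
$m{\left(o,I \right)} = 2 I$
$- m{\left(t{\left(J \right)},-44 \right)} = - 2 \left(-44\right) = \left(-1\right) \left(-88\right) = 88$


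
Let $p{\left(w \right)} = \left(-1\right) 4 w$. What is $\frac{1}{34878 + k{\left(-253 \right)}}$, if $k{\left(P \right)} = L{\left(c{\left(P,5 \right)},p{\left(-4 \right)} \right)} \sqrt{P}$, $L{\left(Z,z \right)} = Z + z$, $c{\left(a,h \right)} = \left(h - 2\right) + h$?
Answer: $\frac{5813}{202770102} - \frac{2 i \sqrt{253}}{101385051} \approx 2.8668 \cdot 10^{-5} - 3.1377 \cdot 10^{-7} i$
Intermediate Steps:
$p{\left(w \right)} = - 4 w$
$c{\left(a,h \right)} = -2 + 2 h$ ($c{\left(a,h \right)} = \left(h - 2\right) + h = \left(-2 + h\right) + h = -2 + 2 h$)
$k{\left(P \right)} = 24 \sqrt{P}$ ($k{\left(P \right)} = \left(\left(-2 + 2 \cdot 5\right) - -16\right) \sqrt{P} = \left(\left(-2 + 10\right) + 16\right) \sqrt{P} = \left(8 + 16\right) \sqrt{P} = 24 \sqrt{P}$)
$\frac{1}{34878 + k{\left(-253 \right)}} = \frac{1}{34878 + 24 \sqrt{-253}} = \frac{1}{34878 + 24 i \sqrt{253}}$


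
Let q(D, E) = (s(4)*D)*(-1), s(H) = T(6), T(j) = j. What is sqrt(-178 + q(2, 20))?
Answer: I*sqrt(190) ≈ 13.784*I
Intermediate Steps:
s(H) = 6
q(D, E) = -6*D (q(D, E) = (6*D)*(-1) = -6*D)
sqrt(-178 + q(2, 20)) = sqrt(-178 - 6*2) = sqrt(-178 - 12) = sqrt(-190) = I*sqrt(190)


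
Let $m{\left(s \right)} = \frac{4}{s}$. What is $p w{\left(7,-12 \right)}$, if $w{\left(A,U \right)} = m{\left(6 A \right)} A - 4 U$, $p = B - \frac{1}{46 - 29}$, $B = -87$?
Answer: $- \frac{216080}{51} \approx -4236.9$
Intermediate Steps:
$p = - \frac{1480}{17}$ ($p = -87 - \frac{1}{46 - 29} = -87 - \frac{1}{17} = - \frac{1480}{17} \approx -87.059$)
$w{\left(A,U \right)} = \frac{2}{3} - 4 U$ ($w{\left(A,U \right)} = \frac{4}{6 A} A - 4 U = 4 \frac{1}{6 A} A - 4 U = \frac{2}{3 A} A - 4 U = \frac{2}{3} - 4 U$)
$p w{\left(7,-12 \right)} = - \frac{1480 \left(\frac{2}{3} - -48\right)}{17} = - \frac{1480 \left(\frac{2}{3} + 48\right)}{17} = \left(- \frac{1480}{17}\right) \frac{146}{3} = - \frac{216080}{51}$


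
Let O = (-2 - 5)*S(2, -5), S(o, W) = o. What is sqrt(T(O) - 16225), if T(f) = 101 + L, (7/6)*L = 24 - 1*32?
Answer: 2*I*sqrt(197603)/7 ≈ 127.01*I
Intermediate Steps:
L = -48/7 (L = 6*(24 - 1*32)/7 = 6*(24 - 32)/7 = (6/7)*(-8) = -48/7 ≈ -6.8571)
O = -14 (O = (-2 - 5)*2 = -7*2 = -14)
T(f) = 659/7 (T(f) = 101 - 48/7 = 659/7)
sqrt(T(O) - 16225) = sqrt(659/7 - 16225) = sqrt(-112916/7) = 2*I*sqrt(197603)/7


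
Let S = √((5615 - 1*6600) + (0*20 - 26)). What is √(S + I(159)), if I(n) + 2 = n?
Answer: √(157 + I*√1011) ≈ 12.593 + 1.2624*I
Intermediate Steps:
I(n) = -2 + n
S = I*√1011 (S = √((5615 - 6600) + (0 - 26)) = √(-985 - 26) = √(-1011) = I*√1011 ≈ 31.796*I)
√(S + I(159)) = √(I*√1011 + (-2 + 159)) = √(I*√1011 + 157) = √(157 + I*√1011)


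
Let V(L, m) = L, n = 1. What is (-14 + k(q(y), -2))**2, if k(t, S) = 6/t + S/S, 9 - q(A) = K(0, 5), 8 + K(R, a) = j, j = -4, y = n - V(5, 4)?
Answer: 7921/49 ≈ 161.65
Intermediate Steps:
y = -4 (y = 1 - 1*5 = 1 - 5 = -4)
K(R, a) = -12 (K(R, a) = -8 - 4 = -12)
q(A) = 21 (q(A) = 9 - 1*(-12) = 9 + 12 = 21)
k(t, S) = 1 + 6/t (k(t, S) = 6/t + 1 = 1 + 6/t)
(-14 + k(q(y), -2))**2 = (-14 + (6 + 21)/21)**2 = (-14 + (1/21)*27)**2 = (-14 + 9/7)**2 = (-89/7)**2 = 7921/49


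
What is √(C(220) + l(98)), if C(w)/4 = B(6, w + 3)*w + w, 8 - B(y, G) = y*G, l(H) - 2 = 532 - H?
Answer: 2*I*√292271 ≈ 1081.2*I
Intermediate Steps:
l(H) = 534 - H (l(H) = 2 + (532 - H) = 534 - H)
B(y, G) = 8 - G*y (B(y, G) = 8 - y*G = 8 - G*y)
C(w) = 4*w + 4*w*(-10 - 6*w) (C(w) = 4*((8 - 1*(w + 3)*6)*w + w) = 4*((8 - 1*(3 + w)*6)*w + w) = 4*((8 + (-18 - 6*w))*w + w) = 4*((-10 - 6*w)*w + w) = 4*(w*(-10 - 6*w) + w) = 4*(w + w*(-10 - 6*w)) = 4*w + 4*w*(-10 - 6*w))
√(C(220) + l(98)) = √(-12*220*(3 + 2*220) + (534 - 1*98)) = √(-12*220*(3 + 440) + (534 - 98)) = √(-12*220*443 + 436) = √(-1169520 + 436) = √(-1169084) = 2*I*√292271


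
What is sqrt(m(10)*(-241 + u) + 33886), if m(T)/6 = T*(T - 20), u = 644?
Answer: I*sqrt(207914) ≈ 455.98*I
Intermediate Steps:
m(T) = 6*T*(-20 + T) (m(T) = 6*(T*(T - 20)) = 6*(T*(-20 + T)) = 6*T*(-20 + T))
sqrt(m(10)*(-241 + u) + 33886) = sqrt((6*10*(-20 + 10))*(-241 + 644) + 33886) = sqrt((6*10*(-10))*403 + 33886) = sqrt(-600*403 + 33886) = sqrt(-241800 + 33886) = sqrt(-207914) = I*sqrt(207914)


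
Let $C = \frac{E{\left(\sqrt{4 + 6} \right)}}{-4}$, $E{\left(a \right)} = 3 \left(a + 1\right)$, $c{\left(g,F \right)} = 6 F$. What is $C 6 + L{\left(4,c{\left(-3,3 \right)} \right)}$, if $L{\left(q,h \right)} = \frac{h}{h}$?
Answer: $- \frac{7}{2} - \frac{9 \sqrt{10}}{2} \approx -17.73$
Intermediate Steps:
$E{\left(a \right)} = 3 + 3 a$ ($E{\left(a \right)} = 3 \left(1 + a\right) = 3 + 3 a$)
$L{\left(q,h \right)} = 1$
$C = - \frac{3}{4} - \frac{3 \sqrt{10}}{4}$ ($C = \frac{3 + 3 \sqrt{4 + 6}}{-4} = \left(3 + 3 \sqrt{10}\right) \left(- \frac{1}{4}\right) = - \frac{3}{4} - \frac{3 \sqrt{10}}{4} \approx -3.1217$)
$C 6 + L{\left(4,c{\left(-3,3 \right)} \right)} = \left(- \frac{3}{4} - \frac{3 \sqrt{10}}{4}\right) 6 + 1 = \left(- \frac{9}{2} - \frac{9 \sqrt{10}}{2}\right) + 1 = - \frac{7}{2} - \frac{9 \sqrt{10}}{2}$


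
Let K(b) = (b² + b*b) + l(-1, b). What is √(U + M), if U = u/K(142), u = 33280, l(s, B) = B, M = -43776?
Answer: 32*I*√700155282/4047 ≈ 209.23*I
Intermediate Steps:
K(b) = b + 2*b² (K(b) = (b² + b*b) + b = (b² + b²) + b = 2*b² + b = b + 2*b²)
U = 3328/4047 (U = 33280/((142*(1 + 2*142))) = 33280/((142*(1 + 284))) = 33280/((142*285)) = 33280/40470 = 33280*(1/40470) = 3328/4047 ≈ 0.82234)
√(U + M) = √(3328/4047 - 43776) = √(-177158144/4047) = 32*I*√700155282/4047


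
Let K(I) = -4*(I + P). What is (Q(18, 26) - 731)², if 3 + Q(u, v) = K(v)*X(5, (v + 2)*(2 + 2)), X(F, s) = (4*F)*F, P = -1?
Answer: 115218756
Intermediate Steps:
X(F, s) = 4*F²
K(I) = 4 - 4*I (K(I) = -4*(I - 1) = -4*(-1 + I) = 4 - 4*I)
Q(u, v) = 397 - 400*v (Q(u, v) = -3 + (4 - 4*v)*(4*5²) = -3 + (4 - 4*v)*(4*25) = -3 + (4 - 4*v)*100 = -3 + (400 - 400*v) = 397 - 400*v)
(Q(18, 26) - 731)² = ((397 - 400*26) - 731)² = ((397 - 10400) - 731)² = (-10003 - 731)² = (-10734)² = 115218756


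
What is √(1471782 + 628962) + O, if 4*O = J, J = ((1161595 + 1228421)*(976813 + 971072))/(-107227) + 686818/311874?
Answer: -725960973490325077/66882626796 + 6*√58354 ≈ -1.0853e+7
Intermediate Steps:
J = -725960973490325077/16720656699 (J = (2390016*1947885)*(-1/107227) + 686818*(1/311874) = 4655476316160*(-1/107227) + 343409/155937 = -4655476316160/107227 + 343409/155937 = -725960973490325077/16720656699 ≈ -4.3417e+7)
O = -725960973490325077/66882626796 (O = (¼)*(-725960973490325077/16720656699) = -725960973490325077/66882626796 ≈ -1.0854e+7)
√(1471782 + 628962) + O = √(1471782 + 628962) - 725960973490325077/66882626796 = √2100744 - 725960973490325077/66882626796 = 6*√58354 - 725960973490325077/66882626796 = -725960973490325077/66882626796 + 6*√58354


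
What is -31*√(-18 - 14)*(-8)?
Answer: 992*I*√2 ≈ 1402.9*I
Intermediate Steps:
-31*√(-18 - 14)*(-8) = -124*I*√2*(-8) = 992*I*√2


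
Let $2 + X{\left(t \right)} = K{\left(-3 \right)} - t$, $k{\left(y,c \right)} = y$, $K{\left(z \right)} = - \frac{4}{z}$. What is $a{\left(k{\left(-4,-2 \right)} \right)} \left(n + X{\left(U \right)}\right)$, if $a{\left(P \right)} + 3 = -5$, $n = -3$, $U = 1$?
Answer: $\frac{112}{3} \approx 37.333$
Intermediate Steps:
$a{\left(P \right)} = -8$ ($a{\left(P \right)} = -3 - 5 = -8$)
$X{\left(t \right)} = - \frac{2}{3} - t$ ($X{\left(t \right)} = -2 - \left(- \frac{4}{3} + t\right) = - \frac{2}{3} - t$)
$a{\left(k{\left(-4,-2 \right)} \right)} \left(n + X{\left(U \right)}\right) = - 8 \left(-3 - \frac{5}{3}\right) = \left(-8\right) \left(- \frac{14}{3}\right) = \frac{112}{3}$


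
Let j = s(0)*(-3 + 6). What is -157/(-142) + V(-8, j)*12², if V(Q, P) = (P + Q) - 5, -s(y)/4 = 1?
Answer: -511043/142 ≈ -3598.9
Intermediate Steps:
s(y) = -4 (s(y) = -4*1 = -4)
j = -12 (j = -4*(-3 + 6) = -4*3 = -12)
V(Q, P) = -5 + P + Q
-157/(-142) + V(-8, j)*12² = -157/(-142) + (-5 - 12 - 8)*12² = -157*(-1/142) - 25*144 = 157/142 - 3600 = -511043/142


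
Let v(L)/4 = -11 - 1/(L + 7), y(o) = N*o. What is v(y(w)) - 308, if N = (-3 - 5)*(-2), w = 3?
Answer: -19364/55 ≈ -352.07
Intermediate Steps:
N = 16 (N = -8*(-2) = 16)
y(o) = 16*o
v(L) = -44 - 4/(7 + L) (v(L) = 4*(-11 - 1/(L + 7)) = 4*(-11 - 1/(7 + L)) = -44 - 4/(7 + L))
v(y(w)) - 308 = 4*(-78 - 176*3)/(7 + 16*3) - 308 = 4*(-78 - 11*48)/(7 + 48) - 308 = 4*(-78 - 528)/55 - 308 = 4*(1/55)*(-606) - 308 = -2424/55 - 308 = -19364/55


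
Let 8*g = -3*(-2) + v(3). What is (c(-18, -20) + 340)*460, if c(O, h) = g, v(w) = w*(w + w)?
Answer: 157780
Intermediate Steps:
v(w) = 2*w² (v(w) = w*(2*w) = 2*w²)
g = 3 (g = (-3*(-2) + 2*3²)/8 = (6 + 2*9)/8 = (6 + 18)/8 = (⅛)*24 = 3)
c(O, h) = 3
(c(-18, -20) + 340)*460 = (3 + 340)*460 = 343*460 = 157780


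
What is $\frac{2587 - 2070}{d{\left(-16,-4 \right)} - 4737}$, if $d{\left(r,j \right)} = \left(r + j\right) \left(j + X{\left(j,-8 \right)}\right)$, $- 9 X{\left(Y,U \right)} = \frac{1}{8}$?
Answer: $- \frac{9306}{83821} \approx -0.11102$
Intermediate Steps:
$X{\left(Y,U \right)} = - \frac{1}{72}$ ($X{\left(Y,U \right)} = - \frac{1}{9 \cdot 8} = \left(- \frac{1}{9}\right) \frac{1}{8} = - \frac{1}{72}$)
$d{\left(r,j \right)} = \left(- \frac{1}{72} + j\right) \left(j + r\right)$ ($d{\left(r,j \right)} = \left(r + j\right) \left(j - \frac{1}{72}\right) = \left(j + r\right) \left(- \frac{1}{72} + j\right) = \left(- \frac{1}{72} + j\right) \left(j + r\right)$)
$\frac{2587 - 2070}{d{\left(-16,-4 \right)} - 4737} = \frac{2587 - 2070}{\left(\left(-4\right)^{2} - - \frac{1}{18} - - \frac{2}{9} - -64\right) - 4737} = \frac{517}{\left(16 + \frac{1}{18} + \frac{2}{9} + 64\right) - 4737} = \frac{517}{\frac{1445}{18} - 4737} = \frac{517}{- \frac{83821}{18}} = 517 \left(- \frac{18}{83821}\right) = - \frac{9306}{83821}$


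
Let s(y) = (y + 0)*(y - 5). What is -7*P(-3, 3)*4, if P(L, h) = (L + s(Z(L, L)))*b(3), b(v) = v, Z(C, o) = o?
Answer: -1764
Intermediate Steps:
s(y) = y*(-5 + y)
P(L, h) = 3*L + 3*L*(-5 + L) (P(L, h) = (L + L*(-5 + L))*3 = 3*L + 3*L*(-5 + L))
-7*P(-3, 3)*4 = -21*(-3)*(-4 - 3)*4 = -21*(-3)*(-7)*4 = -7*63*4 = -441*4 = -1764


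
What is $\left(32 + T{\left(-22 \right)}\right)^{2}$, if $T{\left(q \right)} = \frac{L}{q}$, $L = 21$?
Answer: $\frac{466489}{484} \approx 963.82$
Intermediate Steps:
$T{\left(q \right)} = \frac{21}{q}$
$\left(32 + T{\left(-22 \right)}\right)^{2} = \left(32 + \frac{21}{-22}\right)^{2} = \left(32 + 21 \left(- \frac{1}{22}\right)\right)^{2} = \left(32 - \frac{21}{22}\right)^{2} = \left(\frac{683}{22}\right)^{2} = \frac{466489}{484}$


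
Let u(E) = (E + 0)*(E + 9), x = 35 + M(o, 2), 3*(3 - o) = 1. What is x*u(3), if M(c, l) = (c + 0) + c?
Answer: 1452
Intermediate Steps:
o = 8/3 (o = 3 - 1/3*1 = 3 - 1/3 = 8/3 ≈ 2.6667)
M(c, l) = 2*c (M(c, l) = c + c = 2*c)
x = 121/3 (x = 35 + 2*(8/3) = 35 + 16/3 = 121/3 ≈ 40.333)
u(E) = E*(9 + E)
x*u(3) = 121*(3*(9 + 3))/3 = 121*(3*12)/3 = (121/3)*36 = 1452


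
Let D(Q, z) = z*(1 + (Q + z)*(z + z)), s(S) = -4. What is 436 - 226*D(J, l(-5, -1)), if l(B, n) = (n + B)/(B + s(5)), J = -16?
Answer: 90872/27 ≈ 3365.6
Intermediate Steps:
l(B, n) = (B + n)/(-4 + B) (l(B, n) = (n + B)/(B - 4) = (B + n)/(-4 + B))
D(Q, z) = z*(1 + 2*z*(Q + z)) (D(Q, z) = z*(1 + (Q + z)*(2*z)) = z*(1 + 2*z*(Q + z)))
436 - 226*D(J, l(-5, -1)) = 436 - 226*(-5 - 1)/(-4 - 5)*(1 + 2*((-5 - 1)/(-4 - 5))**2 + 2*(-16)*((-5 - 1)/(-4 - 5))) = 436 - 226*-6/(-9)*(1 + 2*(-6/(-9))**2 + 2*(-16)*(-6/(-9))) = 436 - 226*(-1/9*(-6))*(1 + 2*(-1/9*(-6))**2 + 2*(-16)*(-1/9*(-6))) = 436 - 452*(1 + 2*(2/3)**2 + 2*(-16)*(2/3))/3 = 436 - 452*(1 + 2*(4/9) - 64/3)/3 = 436 - 452*(1 + 8/9 - 64/3)/3 = 436 - 452*(-175)/(3*9) = 436 - 226*(-350/27) = 436 + 79100/27 = 90872/27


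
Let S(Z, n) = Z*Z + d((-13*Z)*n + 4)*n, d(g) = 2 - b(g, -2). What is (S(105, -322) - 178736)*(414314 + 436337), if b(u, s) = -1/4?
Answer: -286559653021/2 ≈ -1.4328e+11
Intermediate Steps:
b(u, s) = -¼ (b(u, s) = -1*¼ = -¼)
d(g) = 9/4 (d(g) = 2 - 1*(-¼) = 2 + ¼ = 9/4)
S(Z, n) = Z² + 9*n/4 (S(Z, n) = Z*Z + 9*n/4 = Z² + 9*n/4)
(S(105, -322) - 178736)*(414314 + 436337) = ((105² + (9/4)*(-322)) - 178736)*(414314 + 436337) = ((11025 - 1449/2) - 178736)*850651 = (20601/2 - 178736)*850651 = -336871/2*850651 = -286559653021/2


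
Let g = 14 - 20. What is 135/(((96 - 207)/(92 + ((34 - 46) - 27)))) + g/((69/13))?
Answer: -55817/851 ≈ -65.590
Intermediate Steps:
g = -6
135/(((96 - 207)/(92 + ((34 - 46) - 27)))) + g/((69/13)) = 135/(((96 - 207)/(92 + ((34 - 46) - 27)))) - 6/(69/13) = 135/((-111/(92 + (-12 - 27)))) - 6/(69*(1/13)) = 135/((-111/(92 - 39))) - 6/69/13 = 135/((-111/53)) - 6*13/69 = 135/((-111*1/53)) - 26/23 = 135/(-111/53) - 26/23 = 135*(-53/111) - 26/23 = -2385/37 - 26/23 = -55817/851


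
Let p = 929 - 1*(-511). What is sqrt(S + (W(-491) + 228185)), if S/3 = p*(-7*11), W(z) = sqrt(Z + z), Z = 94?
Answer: sqrt(-104455 + I*sqrt(397)) ≈ 0.031 + 323.19*I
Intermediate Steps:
W(z) = sqrt(94 + z)
p = 1440 (p = 929 + 511 = 1440)
S = -332640 (S = 3*(1440*(-7*11)) = 3*(1440*(-77)) = 3*(-110880) = -332640)
sqrt(S + (W(-491) + 228185)) = sqrt(-332640 + (sqrt(94 - 491) + 228185)) = sqrt(-332640 + (sqrt(-397) + 228185)) = sqrt(-332640 + (I*sqrt(397) + 228185)) = sqrt(-332640 + (228185 + I*sqrt(397))) = sqrt(-104455 + I*sqrt(397))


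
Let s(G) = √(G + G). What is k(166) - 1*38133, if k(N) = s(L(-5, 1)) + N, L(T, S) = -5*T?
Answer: -37967 + 5*√2 ≈ -37960.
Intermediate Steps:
s(G) = √2*√G (s(G) = √(2*G) = √2*√G)
k(N) = N + 5*√2 (k(N) = √2*√(-5*(-5)) + N = √2*√25 + N = √2*5 + N = 5*√2 + N = N + 5*√2)
k(166) - 1*38133 = (166 + 5*√2) - 1*38133 = (166 + 5*√2) - 38133 = -37967 + 5*√2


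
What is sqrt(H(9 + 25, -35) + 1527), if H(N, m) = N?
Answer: sqrt(1561) ≈ 39.510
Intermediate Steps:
sqrt(H(9 + 25, -35) + 1527) = sqrt((9 + 25) + 1527) = sqrt(34 + 1527) = sqrt(1561)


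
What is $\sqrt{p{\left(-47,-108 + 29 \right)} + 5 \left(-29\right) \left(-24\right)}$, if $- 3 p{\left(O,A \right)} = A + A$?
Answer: $\frac{\sqrt{31794}}{3} \approx 59.436$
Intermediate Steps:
$p{\left(O,A \right)} = - \frac{2 A}{3}$ ($p{\left(O,A \right)} = - \frac{A + A}{3} = - \frac{2 A}{3}$)
$\sqrt{p{\left(-47,-108 + 29 \right)} + 5 \left(-29\right) \left(-24\right)} = \sqrt{- \frac{2 \left(-108 + 29\right)}{3} + 5 \left(-29\right) \left(-24\right)} = \sqrt{\left(- \frac{2}{3}\right) \left(-79\right) - -3480} = \sqrt{\frac{158}{3} + 3480} = \sqrt{\frac{10598}{3}} = \frac{\sqrt{31794}}{3}$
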